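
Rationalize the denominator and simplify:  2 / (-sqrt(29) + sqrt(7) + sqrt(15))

(14*sqrt(29) + 42*sqrt(15) + 74*sqrt(7) + 4*sqrt(3045))/371

Group as (sqrt(7) + sqrt(15)) - sqrt(29); multiply by (sqrt(7) + sqrt(15)) + sqrt(29), then rationalise the remaining surd.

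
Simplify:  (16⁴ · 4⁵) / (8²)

2^20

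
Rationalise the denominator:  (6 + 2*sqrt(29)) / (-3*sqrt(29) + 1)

(-9 - sqrt(29))/13

Multiply numerator and denominator by 1 + 3*sqrt(29).
Denominator becomes -260; numerator becomes 20*sqrt(29) + 180.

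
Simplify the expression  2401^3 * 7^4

7^16

2401^3 = 7^12; 7^4 = 7^4
Combine exponents: 7^16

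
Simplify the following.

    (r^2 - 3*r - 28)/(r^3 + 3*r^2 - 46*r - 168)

1/(r + 6)

Factor: r^2 - 3*r - 28 = (r - 7)*(r + 4);  r^3 + 3*r^2 - 46*r - 168 = (r - 7)*(r + 4)*(r + 6)
Cancel the common factors (r - 7), (r + 4).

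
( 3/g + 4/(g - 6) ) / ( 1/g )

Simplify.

Numerator: 3/g + 4/(g - 6) = (7*g - 18)/(g**2 - 6*g)
Denominator: 1/g = 1/g
Divide: ((7*g - 18)/(g**2 - 6*g)) · (g) = (7*g - 18)/(g - 6)

(7*g - 18)/(g - 6)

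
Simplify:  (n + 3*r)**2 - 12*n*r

(n - 3*r)**2

Expand the square and combine the 12*n*r term.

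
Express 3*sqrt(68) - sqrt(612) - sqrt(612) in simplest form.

3*sqrt(68) = 6*sqrt(17); sqrt(612) = 6*sqrt(17); sqrt(612) = 6*sqrt(17)
Combine: (6 - 6 - 6)·sqrt(17) = -6*sqrt(17)

-6*sqrt(17)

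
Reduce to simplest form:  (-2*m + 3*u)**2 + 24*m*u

Expand the square and combine the 24*m*u term.

(2*m + 3*u)**2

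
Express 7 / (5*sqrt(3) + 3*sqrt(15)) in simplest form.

(-35*sqrt(3) + 21*sqrt(15))/60

Multiply numerator and denominator by -5*sqrt(3) + 3*sqrt(15).
Denominator becomes 60; numerator becomes -35*sqrt(3) + 21*sqrt(15).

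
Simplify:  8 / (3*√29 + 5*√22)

(-24*√29 + 40*√22)/289

Multiply numerator and denominator by -3*√29 + 5*√22.
Denominator becomes 289; numerator becomes -24*√29 + 40*√22.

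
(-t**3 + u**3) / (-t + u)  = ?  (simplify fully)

t**2 + t*u + u**2

u**3 - t**3 = (-t + u)(t**2 + t*u + u**2).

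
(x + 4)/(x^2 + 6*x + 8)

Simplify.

1/(x + 2)

Factor: x^2 + 6*x + 8 = (x + 2)*(x + 4)
Cancel the common factor (x + 4).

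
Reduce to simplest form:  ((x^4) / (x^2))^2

x^4

Inside the bracket: x^2
Raise to the power 2: x^4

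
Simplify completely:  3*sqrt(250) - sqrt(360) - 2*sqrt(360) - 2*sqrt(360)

-15*sqrt(10)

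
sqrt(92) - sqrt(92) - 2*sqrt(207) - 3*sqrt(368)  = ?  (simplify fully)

-18*sqrt(23)

sqrt(92) = 2*sqrt(23); sqrt(92) = 2*sqrt(23); 2*sqrt(207) = 6*sqrt(23); 3*sqrt(368) = 12*sqrt(23)
Combine: (2 - 2 - 6 - 12)·sqrt(23) = -18*sqrt(23)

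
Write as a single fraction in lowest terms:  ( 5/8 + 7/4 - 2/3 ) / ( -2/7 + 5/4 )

287/162

Numerator: 5/8 + 7/4 - 2/3 = 41/24
Denominator: -2/7 + 5/4 = 27/28
Divide: (41/24) · (28/27) = 287/162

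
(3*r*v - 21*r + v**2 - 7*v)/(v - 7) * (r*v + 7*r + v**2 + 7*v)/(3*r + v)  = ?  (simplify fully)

r*v + 7*r + v**2 + 7*v

Factor: 3*r*v - 21*r + v**2 - 7*v = (3*r + v)*(v - 7);  r*v + 7*r + v**2 + 7*v = (v + 7)*(r + v)
Cancel the common factors (3*r + v), (v - 7).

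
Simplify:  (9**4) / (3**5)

9**4 = 3**8; 3**5 = 3**5
Combine exponents: 3**3

3**3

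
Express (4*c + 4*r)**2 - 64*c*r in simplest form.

16*(c - r)**2

Expanding gives 16*c**2 - 32*c*r + 16*r**2, a perfect square.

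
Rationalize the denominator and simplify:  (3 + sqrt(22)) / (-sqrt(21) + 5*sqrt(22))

Multiply numerator and denominator by sqrt(21) + 5*sqrt(22).
Denominator becomes 529; numerator becomes 3*sqrt(21) + sqrt(462) + 15*sqrt(22) + 110.

(3*sqrt(21) + sqrt(462) + 15*sqrt(22) + 110)/529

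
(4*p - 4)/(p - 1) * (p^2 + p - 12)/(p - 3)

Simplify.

4*p + 16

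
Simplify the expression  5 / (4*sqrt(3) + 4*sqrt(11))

Multiply numerator and denominator by -4*sqrt(11) + 4*sqrt(3).
Denominator becomes -128; numerator becomes -20*sqrt(11) + 20*sqrt(3).

(-5*sqrt(3) + 5*sqrt(11))/32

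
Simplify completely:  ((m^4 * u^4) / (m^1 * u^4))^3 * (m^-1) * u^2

m^8*u^2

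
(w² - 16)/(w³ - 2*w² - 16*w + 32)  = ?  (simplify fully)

1/(w - 2)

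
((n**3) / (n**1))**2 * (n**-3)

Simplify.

n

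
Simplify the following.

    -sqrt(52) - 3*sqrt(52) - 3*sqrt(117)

-17*sqrt(13)

sqrt(52) = 2*sqrt(13); 3*sqrt(52) = 6*sqrt(13); 3*sqrt(117) = 9*sqrt(13)
Combine: (-2 - 6 - 9)·sqrt(13) = -17*sqrt(13)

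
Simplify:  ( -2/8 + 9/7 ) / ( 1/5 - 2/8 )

Numerator: -2/8 + 9/7 = 29/28
Denominator: 1/5 - 2/8 = -1/20
Divide: (29/28) · (-20) = -145/7

-145/7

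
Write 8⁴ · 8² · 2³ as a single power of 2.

8⁴ = 2^12; 8² = 2^6; 2³ = 2^3
Combine exponents: 2^21

2^21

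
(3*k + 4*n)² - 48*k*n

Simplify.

(3*k - 4*n)²

Expanding gives 9*k² - 24*k*n + 16*n², a perfect square.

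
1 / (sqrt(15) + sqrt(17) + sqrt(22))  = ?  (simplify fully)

Group as (sqrt(15) + sqrt(22)) + sqrt(17); multiply by (sqrt(15) + sqrt(22)) - sqrt(17), then rationalise the remaining surd.

(-sqrt(5610) + 5*sqrt(22) + 10*sqrt(17) + 12*sqrt(15))/460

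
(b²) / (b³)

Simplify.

Quotient: (b^-1)

1/b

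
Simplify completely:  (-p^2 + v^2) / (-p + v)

p + v

-p^2 + v^2 factors as -(p - v)*(p + v).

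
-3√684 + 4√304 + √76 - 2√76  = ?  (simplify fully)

-4*√19

3√684 = 18*√19; 4√304 = 16*√19; √76 = 2*√19; 2√76 = 4*√19
Combine: (-18 + 16 + 2 - 4)·√19 = -4*√19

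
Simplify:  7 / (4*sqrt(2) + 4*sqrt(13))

Multiply numerator and denominator by -4*sqrt(13) + 4*sqrt(2).
Denominator becomes -176; numerator becomes -28*sqrt(13) + 28*sqrt(2).

(-7*sqrt(2) + 7*sqrt(13))/44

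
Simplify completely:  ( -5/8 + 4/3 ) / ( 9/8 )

Numerator: -5/8 + 4/3 = 17/24
Denominator: 9/8 = 9/8
Divide: (17/24) · (8/9) = 17/27

17/27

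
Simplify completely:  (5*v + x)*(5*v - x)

25*v^2 - x^2

Difference of squares with P = 5*v, Q = x.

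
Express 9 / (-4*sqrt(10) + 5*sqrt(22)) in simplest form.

(12*sqrt(10) + 15*sqrt(22))/130

Multiply numerator and denominator by 4*sqrt(10) + 5*sqrt(22).
Denominator becomes 390; numerator becomes 36*sqrt(10) + 45*sqrt(22).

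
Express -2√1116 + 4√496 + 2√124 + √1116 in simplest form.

14*√31

2√1116 = 12*√31; 4√496 = 16*√31; 2√124 = 4*√31; √1116 = 6*√31
Combine: (-12 + 16 + 4 + 6)·√31 = 14*√31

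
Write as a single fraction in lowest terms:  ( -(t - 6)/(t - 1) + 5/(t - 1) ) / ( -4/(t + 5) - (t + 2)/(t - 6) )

Numerator: -(t - 6)/(t - 1) + 5/(t - 1) = (-t + 11)/(t - 1)
Denominator: -4/(t + 5) - (t + 2)/(t - 6) = (-t² - 11*t + 14)/(t² - t - 30)
Divide: ((-t + 11)/(t - 1)) · ((t² - t - 30)/(-t² - 11*t + 14)) = (t³ - 12*t² - 19*t + 330)/(t³ + 10*t² - 25*t + 14)

(t³ - 12*t² - 19*t + 330)/(t³ + 10*t² - 25*t + 14)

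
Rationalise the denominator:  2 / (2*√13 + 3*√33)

Multiply numerator and denominator by -2*√13 + 3*√33.
Denominator becomes 245; numerator becomes -4*√13 + 6*√33.

(-4*√13 + 6*√33)/245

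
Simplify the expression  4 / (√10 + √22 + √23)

(-16*√1265 + 36*√23 + 44*√22 + 140*√10)/799

Group as (√22 + √23) + √10; multiply by (√22 + √23) - √10, then rationalise the remaining surd.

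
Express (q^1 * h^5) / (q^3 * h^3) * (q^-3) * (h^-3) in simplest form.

1/(h*q^5)

Quotient: (q^-2) * h^2
Multiply by (q^-3) * (h^-3): add exponents.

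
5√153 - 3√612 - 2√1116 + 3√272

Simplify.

-12*√31 + 9*√17

5√153 = 15*√17; 3√612 = 18*√17; 2√1116 = 12*√31; 3√272 = 12*√17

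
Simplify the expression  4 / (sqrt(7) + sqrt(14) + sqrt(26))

(-112*sqrt(13) - 20*sqrt(26) + 76*sqrt(14) + 132*sqrt(7))/367

Group as (sqrt(7) + sqrt(26)) + sqrt(14); multiply by (sqrt(7) + sqrt(26)) - sqrt(14), then rationalise the remaining surd.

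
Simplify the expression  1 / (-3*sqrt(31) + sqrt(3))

(-3*sqrt(31) - sqrt(3))/276

Multiply numerator and denominator by sqrt(3) + 3*sqrt(31).
Denominator becomes -276; numerator becomes sqrt(3) + 3*sqrt(31).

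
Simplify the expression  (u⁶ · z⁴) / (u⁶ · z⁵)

Quotient: (z^-1)

1/z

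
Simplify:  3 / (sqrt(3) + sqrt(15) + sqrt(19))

(-18*sqrt(95) - 3*sqrt(19) + 21*sqrt(15) + 93*sqrt(3))/179

Group as (sqrt(3) + sqrt(19)) + sqrt(15); multiply by (sqrt(3) + sqrt(19)) - sqrt(15), then rationalise the remaining surd.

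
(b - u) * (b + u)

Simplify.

b^2 - u^2

(b+u)(b-u) = b^2 - u^2.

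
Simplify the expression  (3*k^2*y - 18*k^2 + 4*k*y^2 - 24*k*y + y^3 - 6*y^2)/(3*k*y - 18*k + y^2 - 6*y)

Factor: 3*k^2*y - 18*k^2 + 4*k*y^2 - 24*k*y + y^3 - 6*y^2 = (3*k + y)*(y - 6)*(k + y);  3*k*y - 18*k + y^2 - 6*y = (3*k + y)*(y - 6)
Cancel the common factors (3*k + y), (y - 6).

k + y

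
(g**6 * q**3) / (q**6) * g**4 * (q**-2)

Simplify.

g**10/q**5

Quotient: g**6 * (q**-3)
Multiply by g**4 * (q**-2): add exponents.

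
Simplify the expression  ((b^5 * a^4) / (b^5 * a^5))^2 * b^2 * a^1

Inside the bracket: (a^-1)
Raise to the power 2: (a^-2)
Multiply by b^2 * a^1: add exponents.

b^2/a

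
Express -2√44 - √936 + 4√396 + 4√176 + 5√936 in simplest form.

36*√11 + 24*√26

2√44 = 4*√11; √936 = 6*√26; 4√396 = 24*√11; 4√176 = 16*√11; 5√936 = 30*√26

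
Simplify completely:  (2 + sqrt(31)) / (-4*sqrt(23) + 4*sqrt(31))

(2*sqrt(23) + 2*sqrt(31) + sqrt(713) + 31)/32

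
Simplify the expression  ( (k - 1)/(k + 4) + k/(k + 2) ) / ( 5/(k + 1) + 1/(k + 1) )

Numerator: (k - 1)/(k + 4) + k/(k + 2) = (2*k² + 5*k - 2)/(k² + 6*k + 8)
Denominator: 5/(k + 1) + 1/(k + 1) = 6/(k + 1)
Divide: ((2*k² + 5*k - 2)/(k² + 6*k + 8)) · (k/6 + 1/6) = (2*k³ + 7*k² + 3*k - 2)/(6*k² + 36*k + 48)

(2*k³ + 7*k² + 3*k - 2)/(6*k² + 36*k + 48)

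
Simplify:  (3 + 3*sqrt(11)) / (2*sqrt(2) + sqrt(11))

-2*sqrt(22) - 2*sqrt(2) + sqrt(11) + 11

Multiply numerator and denominator by -2*sqrt(2) + sqrt(11).
Denominator becomes 3; numerator becomes -6*sqrt(22) - 6*sqrt(2) + 3*sqrt(11) + 33.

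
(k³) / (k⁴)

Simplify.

Quotient: (k^-1)

1/k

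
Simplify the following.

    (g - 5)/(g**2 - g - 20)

Factor: g**2 - g - 20 = (g + 4)*(g - 5)
Cancel the common factor (g - 5).

1/(g + 4)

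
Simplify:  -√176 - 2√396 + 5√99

-√11

√176 = 4*√11; 2√396 = 12*√11; 5√99 = 15*√11
Combine: (-4 - 12 + 15)·√11 = -√11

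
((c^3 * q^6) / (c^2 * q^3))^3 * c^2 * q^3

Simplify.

c^5*q^12

Inside the bracket: c^1 * q^3
Raise to the power 3: c^3 * q^9
Multiply by c^2 * q^3: add exponents.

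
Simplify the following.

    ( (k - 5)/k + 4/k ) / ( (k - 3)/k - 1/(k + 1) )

(k² - 1)/(k² - 3*k - 3)

Numerator: (k - 5)/k + 4/k = (k - 1)/k
Denominator: (k - 3)/k - 1/(k + 1) = (k² - 3*k - 3)/(k² + k)
Divide: ((k - 1)/k) · ((k² + k)/(k² - 3*k - 3)) = (k² - 1)/(k² - 3*k - 3)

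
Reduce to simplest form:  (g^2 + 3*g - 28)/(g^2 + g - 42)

(g - 4)/(g - 6)

Factor: g^2 + 3*g - 28 = (g - 4)*(g + 7);  g^2 + g - 42 = (g - 6)*(g + 7)
Cancel the common factor (g + 7).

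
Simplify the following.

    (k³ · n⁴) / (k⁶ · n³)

n/k³

Quotient: (k^-3) · n¹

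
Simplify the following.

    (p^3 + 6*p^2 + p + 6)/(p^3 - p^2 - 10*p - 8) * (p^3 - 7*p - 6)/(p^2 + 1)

(p^2 + 3*p - 18)/(p - 4)

Factor: p^3 + 6*p^2 + p + 6 = (p^2 + 1)*(p + 6);  p^3 - p^2 - 10*p - 8 = (p + 1)*(p - 4)*(p + 2);  p^3 - 7*p - 6 = (p + 2)*(p - 3)*(p + 1)
Cancel the common factors (p^2 + 1), (p + 2), (p + 1).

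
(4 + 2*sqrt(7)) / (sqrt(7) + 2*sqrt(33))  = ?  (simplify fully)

Multiply numerator and denominator by -2*sqrt(33) + sqrt(7).
Denominator becomes -125; numerator becomes -4*sqrt(231) - 8*sqrt(33) + 4*sqrt(7) + 14.

(-14 - 4*sqrt(7) + 8*sqrt(33) + 4*sqrt(231))/125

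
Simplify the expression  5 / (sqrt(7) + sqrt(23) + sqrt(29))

Group as (sqrt(7) + sqrt(29)) + sqrt(23); multiply by (sqrt(7) + sqrt(29)) - sqrt(23), then rationalise the remaining surd.

(-10*sqrt(4669) + 5*sqrt(29) + 65*sqrt(23) + 225*sqrt(7))/643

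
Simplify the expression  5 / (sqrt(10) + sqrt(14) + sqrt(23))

Group as (sqrt(10) + sqrt(14)) + sqrt(23); multiply by (sqrt(10) + sqrt(14)) - sqrt(23), then rationalise the remaining surd.

(-20*sqrt(805) + 5*sqrt(23) + 95*sqrt(14) + 135*sqrt(10))/559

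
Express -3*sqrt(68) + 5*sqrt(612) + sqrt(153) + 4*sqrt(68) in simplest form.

35*sqrt(17)

3*sqrt(68) = 6*sqrt(17); 5*sqrt(612) = 30*sqrt(17); sqrt(153) = 3*sqrt(17); 4*sqrt(68) = 8*sqrt(17)
Combine: (-6 + 30 + 3 + 8)·sqrt(17) = 35*sqrt(17)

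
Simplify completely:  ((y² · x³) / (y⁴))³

Inside the bracket: (y^-2) · x³
Raise to the power 3: (y^-6) · x⁹

x⁹/y⁶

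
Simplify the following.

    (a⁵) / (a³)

a²

Quotient: a²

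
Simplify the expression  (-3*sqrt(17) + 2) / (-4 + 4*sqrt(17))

Multiply numerator and denominator by -4*sqrt(17) - 4.
Denominator becomes -256; numerator becomes 4*sqrt(17) + 196.

(-49 - sqrt(17))/64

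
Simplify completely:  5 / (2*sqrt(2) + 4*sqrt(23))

(-sqrt(2) + 2*sqrt(23))/36

Multiply numerator and denominator by -2*sqrt(2) + 4*sqrt(23).
Denominator becomes 360; numerator becomes -10*sqrt(2) + 20*sqrt(23).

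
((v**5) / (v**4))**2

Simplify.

v**2

Inside the bracket: v**1
Raise to the power 2: v**2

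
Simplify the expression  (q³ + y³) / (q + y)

Factor as (a+b)(a^2-ab+b^2) with a=y, b=q.

q² - q*y + y²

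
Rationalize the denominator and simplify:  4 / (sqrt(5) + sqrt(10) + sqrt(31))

(-13*sqrt(10) - 18*sqrt(5) + 5*sqrt(62) + 8*sqrt(31))/7

Group as (sqrt(5) + sqrt(31)) + sqrt(10); multiply by (sqrt(5) + sqrt(31)) - sqrt(10), then rationalise the remaining surd.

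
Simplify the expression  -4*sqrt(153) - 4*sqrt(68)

4*sqrt(153) = 12*sqrt(17); 4*sqrt(68) = 8*sqrt(17)
Combine: (-12 - 8)·sqrt(17) = -20*sqrt(17)

-20*sqrt(17)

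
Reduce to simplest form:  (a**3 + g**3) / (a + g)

a**2 - a*g + g**2

Factor as (a+b)(a**2-ab+b**2) with a=a, b=g.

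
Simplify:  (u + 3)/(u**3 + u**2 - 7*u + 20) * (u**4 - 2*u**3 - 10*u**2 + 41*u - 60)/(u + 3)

u - 3

Factor: u**3 + u**2 - 7*u + 20 = (u + 4)*(u**2 - 3*u + 5);  u**4 - 2*u**3 - 10*u**2 + 41*u - 60 = (u**2 - 3*u + 5)*(u - 3)*(u + 4)
Cancel the common factors (u**2 - 3*u + 5), (u + 3), (u + 4).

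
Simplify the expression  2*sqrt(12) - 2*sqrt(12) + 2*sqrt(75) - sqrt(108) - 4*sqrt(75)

2*sqrt(12) = 4*sqrt(3); 2*sqrt(12) = 4*sqrt(3); 2*sqrt(75) = 10*sqrt(3); sqrt(108) = 6*sqrt(3); 4*sqrt(75) = 20*sqrt(3)
Combine: (4 - 4 + 10 - 6 - 20)·sqrt(3) = -16*sqrt(3)

-16*sqrt(3)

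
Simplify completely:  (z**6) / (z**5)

Quotient: z**1

z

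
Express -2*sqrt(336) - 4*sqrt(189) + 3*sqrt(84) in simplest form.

-14*sqrt(21)

2*sqrt(336) = 8*sqrt(21); 4*sqrt(189) = 12*sqrt(21); 3*sqrt(84) = 6*sqrt(21)
Combine: (-8 - 12 + 6)·sqrt(21) = -14*sqrt(21)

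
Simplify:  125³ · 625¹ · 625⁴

5^29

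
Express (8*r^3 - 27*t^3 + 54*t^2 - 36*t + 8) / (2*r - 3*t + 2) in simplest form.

Apply the difference-of-cubes factorisation and cancel (2*r - 3*t + 2).

4*r^2 + 6*r*t - 4*r + 9*t^2 - 12*t + 4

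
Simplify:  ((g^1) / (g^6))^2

g^(-10)

Inside the bracket: (g^-5)
Raise to the power 2: (g^-10)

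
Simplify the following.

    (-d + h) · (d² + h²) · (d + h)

-d⁴ + h⁴

(h+d)(h-d) = -d² + h²; continue pairing.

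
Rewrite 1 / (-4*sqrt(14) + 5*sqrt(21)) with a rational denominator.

(4*sqrt(14) + 5*sqrt(21))/301

Multiply numerator and denominator by 4*sqrt(14) + 5*sqrt(21).
Denominator becomes 301; numerator becomes 4*sqrt(14) + 5*sqrt(21).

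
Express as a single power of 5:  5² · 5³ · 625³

5^17

5² = 5^2; 5³ = 5^3; 625³ = 5^12
Combine exponents: 5^17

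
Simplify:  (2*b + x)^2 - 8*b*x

(2*b - x)^2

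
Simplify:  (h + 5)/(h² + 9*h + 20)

1/(h + 4)

Factor: h² + 9*h + 20 = (h + 4)·(h + 5)
Cancel the common factor (h + 5).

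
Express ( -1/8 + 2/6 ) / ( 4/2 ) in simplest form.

Numerator: -1/8 + 2/6 = 5/24
Denominator: 4/2 = 2
Divide: (5/24) · (1/2) = 5/48

5/48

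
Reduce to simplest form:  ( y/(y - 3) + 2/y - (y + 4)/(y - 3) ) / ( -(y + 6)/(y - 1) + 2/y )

Numerator: y/(y - 3) + 2/y - (y + 4)/(y - 3) = (-2*y - 6)/(y² - 3*y)
Denominator: -(y + 6)/(y - 1) + 2/y = (-y² - 4*y - 2)/(y² - y)
Divide: ((-2*y - 6)/(y² - 3*y)) · ((y² - y)/(-y² - 4*y - 2)) = (2*y² + 4*y - 6)/(y³ + y² - 10*y - 6)

(2*y² + 4*y - 6)/(y³ + y² - 10*y - 6)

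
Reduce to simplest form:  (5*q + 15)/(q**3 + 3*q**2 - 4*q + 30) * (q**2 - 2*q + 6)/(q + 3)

5/(q + 5)

Factor: 5*q + 15 = 5*(q + 3);  q**3 + 3*q**2 - 4*q + 30 = (q**2 - 2*q + 6)*(q + 5)
Cancel the common factors (q**2 - 2*q + 6), (q + 3).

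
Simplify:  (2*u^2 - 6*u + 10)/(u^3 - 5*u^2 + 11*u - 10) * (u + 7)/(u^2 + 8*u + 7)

Factor: 2*u^2 - 6*u + 10 = 2*(u^2 - 3*u + 5);  u^3 - 5*u^2 + 11*u - 10 = (u^2 - 3*u + 5)*(u - 2);  u^2 + 8*u + 7 = (u + 7)*(u + 1)
Cancel the common factors (u^2 - 3*u + 5), (u + 7).

2/(u^2 - u - 2)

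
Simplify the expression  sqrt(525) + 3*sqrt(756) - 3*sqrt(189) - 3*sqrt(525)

-sqrt(21)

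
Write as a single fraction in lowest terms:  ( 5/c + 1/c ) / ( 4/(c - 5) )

Numerator: 5/c + 1/c = 6/c
Denominator: 4/(c - 5) = 4/(c - 5)
Divide: (6/c) · (c/4 - 5/4) = (3*c - 15)/(2*c)

(3*c - 15)/(2*c)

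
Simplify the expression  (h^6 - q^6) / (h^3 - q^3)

h^3 + q^3

Difference of sixth powers: factor out (h^3 - q^3).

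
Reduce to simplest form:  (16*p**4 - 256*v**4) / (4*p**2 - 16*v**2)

4*p**2 + 16*v**2

Difference of fourth powers: factor out (4*p**2 - 16*v**2).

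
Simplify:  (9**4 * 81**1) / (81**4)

9**4 = 3**8; 81**1 = 3**4; 81**4 = 3**16
Combine exponents: 3**(-4)

3**(-4)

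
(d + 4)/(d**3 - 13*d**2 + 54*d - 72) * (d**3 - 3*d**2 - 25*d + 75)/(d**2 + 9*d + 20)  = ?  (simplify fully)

(d - 5)/(d**2 - 10*d + 24)

Factor: d**3 - 13*d**2 + 54*d - 72 = (d - 6)*(d - 4)*(d - 3);  d**3 - 3*d**2 - 25*d + 75 = (d - 5)*(d - 3)*(d + 5);  d**2 + 9*d + 20 = (d + 4)*(d + 5)
Cancel the common factors (d + 5), (d + 4), (d - 3).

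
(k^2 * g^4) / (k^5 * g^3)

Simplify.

Quotient: (k^-3) * g^1

g/k^3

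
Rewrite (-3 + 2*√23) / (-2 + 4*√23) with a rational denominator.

(-4*√23 + 89)/182

Multiply numerator and denominator by -4*√23 - 2.
Denominator becomes -364; numerator becomes -178 + 8*√23.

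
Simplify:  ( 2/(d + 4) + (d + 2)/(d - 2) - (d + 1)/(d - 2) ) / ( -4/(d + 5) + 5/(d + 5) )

Numerator: 2/(d + 4) + (d + 2)/(d - 2) - (d + 1)/(d - 2) = 3*d/(d^2 + 2*d - 8)
Denominator: -4/(d + 5) + 5/(d + 5) = 1/(d + 5)
Divide: (3*d/(d^2 + 2*d - 8)) · (d + 5) = (3*d^2 + 15*d)/(d^2 + 2*d - 8)

(3*d^2 + 15*d)/(d^2 + 2*d - 8)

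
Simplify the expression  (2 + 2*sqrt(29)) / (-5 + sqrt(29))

3*sqrt(29) + 17

Multiply numerator and denominator by -sqrt(29) - 5.
Denominator becomes -4; numerator becomes -68 - 12*sqrt(29).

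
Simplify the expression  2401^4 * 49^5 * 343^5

7^41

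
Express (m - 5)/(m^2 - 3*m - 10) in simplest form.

1/(m + 2)

Factor: m^2 - 3*m - 10 = (m + 2)*(m - 5)
Cancel the common factor (m - 5).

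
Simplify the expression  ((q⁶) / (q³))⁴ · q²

Inside the bracket: q³
Raise to the power 4: q^12
Multiply by q²: add exponents.

q^14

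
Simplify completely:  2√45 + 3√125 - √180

15*√5

2√45 = 6*√5; 3√125 = 15*√5; √180 = 6*√5
Combine: (6 + 15 - 6)·√5 = 15*√5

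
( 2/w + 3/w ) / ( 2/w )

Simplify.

5/2

Numerator: 2/w + 3/w = 5/w
Denominator: 2/w = 2/w
Divide: (5/w) · (w/2) = 5/2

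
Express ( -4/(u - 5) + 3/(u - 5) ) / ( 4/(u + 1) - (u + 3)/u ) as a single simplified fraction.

(u**2 + u)/(u**3 - 5*u**2 + 3*u - 15)

Numerator: -4/(u - 5) + 3/(u - 5) = -1/(u - 5)
Denominator: 4/(u + 1) - (u + 3)/u = (-u**2 - 3)/(u**2 + u)
Divide: (-1/(u - 5)) · ((u**2 + u)/(-u**2 - 3)) = (u**2 + u)/(u**3 - 5*u**2 + 3*u - 15)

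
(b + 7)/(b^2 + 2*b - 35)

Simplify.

1/(b - 5)

Factor: b^2 + 2*b - 35 = (b + 7)*(b - 5)
Cancel the common factor (b + 7).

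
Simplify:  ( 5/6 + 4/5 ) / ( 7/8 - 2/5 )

Numerator: 5/6 + 4/5 = 49/30
Denominator: 7/8 - 2/5 = 19/40
Divide: (49/30) · (40/19) = 196/57

196/57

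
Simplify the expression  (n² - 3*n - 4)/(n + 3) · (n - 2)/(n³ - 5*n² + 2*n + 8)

1/(n + 3)

Factor: n² - 3*n - 4 = (n - 4)·(n + 1);  n³ - 5*n² + 2*n + 8 = (n + 1)·(n - 4)·(n - 2)
Cancel the common factors (n - 2), (n - 4), (n + 1).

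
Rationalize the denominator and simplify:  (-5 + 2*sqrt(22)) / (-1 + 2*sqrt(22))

Multiply numerator and denominator by -2*sqrt(22) - 1.
Denominator becomes -87; numerator becomes -83 + 8*sqrt(22).

(-8*sqrt(22) + 83)/87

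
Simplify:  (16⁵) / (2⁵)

16⁵ = 2^20; 2⁵ = 2^5
Combine exponents: 2^15

2^15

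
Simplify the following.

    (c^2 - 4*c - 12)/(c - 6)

Factor: c^2 - 4*c - 12 = (c - 6)*(c + 2)
Cancel the common factor (c - 6).

c + 2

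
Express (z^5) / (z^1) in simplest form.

z^4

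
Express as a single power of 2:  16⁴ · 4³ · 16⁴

2^38

16⁴ = 2^16; 4³ = 2^6; 16⁴ = 2^16
Combine exponents: 2^38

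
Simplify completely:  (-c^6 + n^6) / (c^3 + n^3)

-c^6 + n^6 factors as -(c - n)*(c + n)*(c^2 - c*n + n^2)*(c^2 + c*n + n^2).

-c^3 + n^3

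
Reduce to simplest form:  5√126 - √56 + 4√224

5√126 = 15*√14; √56 = 2*√14; 4√224 = 16*√14
Combine: (15 - 2 + 16)·√14 = 29*√14

29*√14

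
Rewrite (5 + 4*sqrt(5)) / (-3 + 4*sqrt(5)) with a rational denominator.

(32*sqrt(5) + 95)/71

Multiply numerator and denominator by -4*sqrt(5) - 3.
Denominator becomes -71; numerator becomes -95 - 32*sqrt(5).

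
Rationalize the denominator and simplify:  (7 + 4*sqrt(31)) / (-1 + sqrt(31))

(11*sqrt(31) + 131)/30

Multiply numerator and denominator by -sqrt(31) - 1.
Denominator becomes -30; numerator becomes -131 - 11*sqrt(31).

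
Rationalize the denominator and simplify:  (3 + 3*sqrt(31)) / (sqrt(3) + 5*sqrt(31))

Multiply numerator and denominator by -sqrt(3) + 5*sqrt(31).
Denominator becomes 772; numerator becomes -3*sqrt(93) - 3*sqrt(3) + 15*sqrt(31) + 465.

(-3*sqrt(93) - 3*sqrt(3) + 15*sqrt(31) + 465)/772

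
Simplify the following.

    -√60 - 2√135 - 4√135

√60 = 2*√15; 2√135 = 6*√15; 4√135 = 12*√15
Combine: (-2 - 6 - 12)·√15 = -20*√15

-20*√15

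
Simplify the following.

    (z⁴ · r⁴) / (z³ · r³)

Quotient: z¹ · r¹

r*z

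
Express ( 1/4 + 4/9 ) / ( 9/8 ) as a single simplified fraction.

50/81

Numerator: 1/4 + 4/9 = 25/36
Denominator: 9/8 = 9/8
Divide: (25/36) · (8/9) = 50/81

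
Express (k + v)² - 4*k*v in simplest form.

After expansion: k² - 2*k*v + v² — a perfect-square trinomial.

(k - v)²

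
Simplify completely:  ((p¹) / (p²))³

p^(-3)

Inside the bracket: (p^-1)
Raise to the power 3: (p^-3)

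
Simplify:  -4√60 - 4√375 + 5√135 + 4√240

4√60 = 8*√15; 4√375 = 20*√15; 5√135 = 15*√15; 4√240 = 16*√15
Combine: (-8 - 20 + 15 + 16)·√15 = 3*√15

3*√15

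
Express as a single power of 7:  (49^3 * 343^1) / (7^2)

7^7

49^3 = 7^6; 343^1 = 7^3; 7^2 = 7^2
Combine exponents: 7^7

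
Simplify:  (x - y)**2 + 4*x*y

(x + y)**2

After expansion: x**2 + 2*x*y + y**2 — a perfect-square trinomial.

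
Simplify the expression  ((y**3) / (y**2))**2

Inside the bracket: y**1
Raise to the power 2: y**2

y**2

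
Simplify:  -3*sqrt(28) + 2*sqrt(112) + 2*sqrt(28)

3*sqrt(28) = 6*sqrt(7); 2*sqrt(112) = 8*sqrt(7); 2*sqrt(28) = 4*sqrt(7)
Combine: (-6 + 8 + 4)·sqrt(7) = 6*sqrt(7)

6*sqrt(7)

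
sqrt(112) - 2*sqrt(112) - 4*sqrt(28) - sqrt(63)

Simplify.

-15*sqrt(7)

sqrt(112) = 4*sqrt(7); 2*sqrt(112) = 8*sqrt(7); 4*sqrt(28) = 8*sqrt(7); sqrt(63) = 3*sqrt(7)
Combine: (4 - 8 - 8 - 3)·sqrt(7) = -15*sqrt(7)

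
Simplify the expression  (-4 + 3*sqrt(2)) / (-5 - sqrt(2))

(-19*sqrt(2) + 26)/23

Multiply numerator and denominator by -5 + sqrt(2).
Denominator becomes 23; numerator becomes -19*sqrt(2) + 26.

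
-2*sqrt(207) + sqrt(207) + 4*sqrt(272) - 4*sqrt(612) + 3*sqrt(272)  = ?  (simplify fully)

-3*sqrt(23) + 4*sqrt(17)

2*sqrt(207) = 6*sqrt(23); sqrt(207) = 3*sqrt(23); 4*sqrt(272) = 16*sqrt(17); 4*sqrt(612) = 24*sqrt(17); 3*sqrt(272) = 12*sqrt(17)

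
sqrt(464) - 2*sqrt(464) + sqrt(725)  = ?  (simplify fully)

sqrt(29)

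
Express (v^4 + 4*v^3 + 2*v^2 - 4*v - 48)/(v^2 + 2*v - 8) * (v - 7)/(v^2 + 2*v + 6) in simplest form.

v - 7

Factor: v^4 + 4*v^3 + 2*v^2 - 4*v - 48 = (v - 2)*(v + 4)*(v^2 + 2*v + 6);  v^2 + 2*v - 8 = (v + 4)*(v - 2)
Cancel the common factors (v^2 + 2*v + 6), (v + 4), (v - 2).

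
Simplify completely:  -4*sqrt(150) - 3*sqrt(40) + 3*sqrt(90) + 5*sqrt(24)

4*sqrt(150) = 20*sqrt(6); 3*sqrt(40) = 6*sqrt(10); 3*sqrt(90) = 9*sqrt(10); 5*sqrt(24) = 10*sqrt(6)

-10*sqrt(6) + 3*sqrt(10)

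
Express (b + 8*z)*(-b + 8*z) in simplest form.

-b**2 + 64*z**2

Difference of squares with P = 8*z, Q = b.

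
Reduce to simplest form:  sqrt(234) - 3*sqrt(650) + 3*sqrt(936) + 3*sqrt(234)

15*sqrt(26)

sqrt(234) = 3*sqrt(26); 3*sqrt(650) = 15*sqrt(26); 3*sqrt(936) = 18*sqrt(26); 3*sqrt(234) = 9*sqrt(26)
Combine: (3 - 15 + 18 + 9)·sqrt(26) = 15*sqrt(26)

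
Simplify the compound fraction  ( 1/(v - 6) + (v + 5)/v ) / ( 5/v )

Numerator: 1/(v - 6) + (v + 5)/v = (v² - 30)/(v² - 6*v)
Denominator: 5/v = 5/v
Divide: ((v² - 30)/(v² - 6*v)) · (v/5) = (v² - 30)/(5*v - 30)

(v² - 30)/(5*v - 30)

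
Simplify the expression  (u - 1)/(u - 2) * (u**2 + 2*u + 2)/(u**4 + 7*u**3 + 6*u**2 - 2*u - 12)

1/(u**2 + 4*u - 12)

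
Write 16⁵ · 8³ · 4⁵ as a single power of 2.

2^39

16⁵ = 2^20; 8³ = 2^9; 4⁵ = 2^10
Combine exponents: 2^39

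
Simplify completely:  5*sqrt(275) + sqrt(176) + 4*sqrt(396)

53*sqrt(11)

5*sqrt(275) = 25*sqrt(11); sqrt(176) = 4*sqrt(11); 4*sqrt(396) = 24*sqrt(11)
Combine: (25 + 4 + 24)·sqrt(11) = 53*sqrt(11)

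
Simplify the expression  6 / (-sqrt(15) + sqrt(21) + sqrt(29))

(-210*sqrt(15) + 42*sqrt(29) + 138*sqrt(21) + 36*sqrt(1015))/1211

Group as (sqrt(21) + sqrt(29)) - sqrt(15); multiply by (sqrt(21) + sqrt(29)) + sqrt(15), then rationalise the remaining surd.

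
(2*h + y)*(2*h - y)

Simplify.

Difference of squares with P = 2*h, Q = y.

4*h^2 - y^2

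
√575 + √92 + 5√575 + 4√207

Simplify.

44*√23

√575 = 5*√23; √92 = 2*√23; 5√575 = 25*√23; 4√207 = 12*√23
Combine: (5 + 2 + 25 + 12)·√23 = 44*√23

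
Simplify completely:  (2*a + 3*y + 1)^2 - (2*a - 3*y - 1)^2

8*a*(3*y + 1)

Binomially expand both and collect terms in (2*a), (3*y + 1).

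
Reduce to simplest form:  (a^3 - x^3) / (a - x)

a^2 + a*x + x^2

Apply the difference-of-cubes factorisation and cancel (a - x).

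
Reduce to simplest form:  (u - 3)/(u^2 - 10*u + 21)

Factor: u^2 - 10*u + 21 = (u - 7)*(u - 3)
Cancel the common factor (u - 3).

1/(u - 7)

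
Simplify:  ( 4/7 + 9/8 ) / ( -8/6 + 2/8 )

Numerator: 4/7 + 9/8 = 95/56
Denominator: -8/6 + 2/8 = -13/12
Divide: (95/56) · (-12/13) = -285/182

-285/182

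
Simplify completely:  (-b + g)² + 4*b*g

(b + g)²

Expand the square and combine the 4*b*g term.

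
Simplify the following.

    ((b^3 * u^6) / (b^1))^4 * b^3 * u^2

b^11*u^26

Inside the bracket: b^2 * u^6
Raise to the power 4: b^8 * u^24
Multiply by b^3 * u^2: add exponents.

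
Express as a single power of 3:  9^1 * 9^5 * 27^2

9^1 = 3^2; 9^5 = 3^10; 27^2 = 3^6
Combine exponents: 3^18

3^18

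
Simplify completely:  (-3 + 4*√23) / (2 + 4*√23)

(-10*√23 + 187)/182

Multiply numerator and denominator by -4*√23 + 2.
Denominator becomes -364; numerator becomes -374 + 20*√23.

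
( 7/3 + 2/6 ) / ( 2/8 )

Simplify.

Numerator: 7/3 + 2/6 = 8/3
Denominator: 2/8 = 1/4
Divide: (8/3) · (4) = 32/3

32/3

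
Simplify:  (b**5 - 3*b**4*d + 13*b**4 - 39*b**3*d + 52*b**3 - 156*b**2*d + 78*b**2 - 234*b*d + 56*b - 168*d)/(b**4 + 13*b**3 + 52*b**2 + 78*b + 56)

Factor: b**5 - 3*b**4*d + 13*b**4 - 39*b**3*d + 52*b**3 - 156*b**2*d + 78*b**2 - 234*b*d + 56*b - 168*d = (b + 7)*(b + 4)*(b**2 + 2*b + 2)*(b - 3*d);  b**4 + 13*b**3 + 52*b**2 + 78*b + 56 = (b + 7)*(b + 4)*(b**2 + 2*b + 2)
Cancel the common factors (b**2 + 2*b + 2), (b + 7), (b + 4).

b - 3*d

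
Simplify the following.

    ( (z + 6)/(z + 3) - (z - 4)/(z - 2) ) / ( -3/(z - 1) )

(-5*z**2 + 5*z)/(3*z**2 + 3*z - 18)

Numerator: (z + 6)/(z + 3) - (z - 4)/(z - 2) = 5*z/(z**2 + z - 6)
Denominator: -3/(z - 1) = -3/(z - 1)
Divide: (5*z/(z**2 + z - 6)) · (-z/3 + 1/3) = (-5*z**2 + 5*z)/(3*z**2 + 3*z - 18)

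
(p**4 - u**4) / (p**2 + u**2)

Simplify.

Difference of fourth powers: factor out (p**2 + u**2).

p**2 - u**2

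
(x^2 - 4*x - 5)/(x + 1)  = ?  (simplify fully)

Factor: x^2 - 4*x - 5 = (x - 5)*(x + 1)
Cancel the common factor (x + 1).

x - 5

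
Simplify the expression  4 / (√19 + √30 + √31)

(-2*√17670 + 18*√31 + 20*√30 + 42*√19)/489

Group as (√19 + √30) + √31; multiply by (√19 + √30) - √31, then rationalise the remaining surd.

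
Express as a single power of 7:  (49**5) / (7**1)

7**9

49**5 = 7**10; 7**1 = 7**1
Combine exponents: 7**9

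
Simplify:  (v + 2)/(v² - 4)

1/(v - 2)

Factor: v² - 4 = (v - 2)·(v + 2)
Cancel the common factor (v + 2).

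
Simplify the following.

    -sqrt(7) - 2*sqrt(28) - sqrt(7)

sqrt(7) = sqrt(7); 2*sqrt(28) = 4*sqrt(7); sqrt(7) = sqrt(7)
Combine: (-1 - 4 - 1)·sqrt(7) = -6*sqrt(7)

-6*sqrt(7)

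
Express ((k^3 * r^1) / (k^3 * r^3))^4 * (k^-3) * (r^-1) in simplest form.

Inside the bracket: (r^-2)
Raise to the power 4: (r^-8)
Multiply by (k^-3) * (r^-1): add exponents.

1/(k^3*r^9)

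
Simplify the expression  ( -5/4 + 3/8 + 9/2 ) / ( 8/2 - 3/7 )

203/200

Numerator: -5/4 + 3/8 + 9/2 = 29/8
Denominator: 8/2 - 3/7 = 25/7
Divide: (29/8) · (7/25) = 203/200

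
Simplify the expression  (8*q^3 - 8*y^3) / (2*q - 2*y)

4*q^2 + 4*q*y + 4*y^2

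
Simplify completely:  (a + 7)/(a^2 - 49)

1/(a - 7)

Factor: a^2 - 49 = (a + 7)*(a - 7)
Cancel the common factor (a + 7).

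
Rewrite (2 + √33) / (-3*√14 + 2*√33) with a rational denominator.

(6*√14 + 4*√33 + 3*√462 + 66)/6

Multiply numerator and denominator by 3*√14 + 2*√33.
Denominator becomes 6; numerator becomes 6*√14 + 4*√33 + 3*√462 + 66.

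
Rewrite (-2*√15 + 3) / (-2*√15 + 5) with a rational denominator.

Multiply numerator and denominator by 5 + 2*√15.
Denominator becomes -35; numerator becomes -45 - 4*√15.

(4*√15 + 45)/35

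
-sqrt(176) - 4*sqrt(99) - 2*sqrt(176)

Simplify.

sqrt(176) = 4*sqrt(11); 4*sqrt(99) = 12*sqrt(11); 2*sqrt(176) = 8*sqrt(11)
Combine: (-4 - 12 - 8)·sqrt(11) = -24*sqrt(11)

-24*sqrt(11)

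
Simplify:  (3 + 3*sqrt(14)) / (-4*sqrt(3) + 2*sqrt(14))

(6*sqrt(3) + 3*sqrt(14) + 6*sqrt(42) + 42)/4

Multiply numerator and denominator by 4*sqrt(3) + 2*sqrt(14).
Denominator becomes 8; numerator becomes 12*sqrt(3) + 6*sqrt(14) + 12*sqrt(42) + 84.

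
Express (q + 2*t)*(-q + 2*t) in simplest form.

Product of conjugates: (P+Q)(P-Q) = P^2 - Q^2.

-q^2 + 4*t^2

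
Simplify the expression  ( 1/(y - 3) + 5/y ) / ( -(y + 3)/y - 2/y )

Numerator: 1/(y - 3) + 5/y = (6*y - 15)/(y² - 3*y)
Denominator: -(y + 3)/y - 2/y = (-y - 5)/y
Divide: ((6*y - 15)/(y² - 3*y)) · (y/(-y - 5)) = (-6*y + 15)/(y² + 2*y - 15)

(-6*y + 15)/(y² + 2*y - 15)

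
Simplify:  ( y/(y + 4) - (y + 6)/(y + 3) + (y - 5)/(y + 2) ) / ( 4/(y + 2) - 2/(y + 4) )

(y^3 - 5*y^2 - 61*y - 108)/(2*y^2 + 18*y + 36)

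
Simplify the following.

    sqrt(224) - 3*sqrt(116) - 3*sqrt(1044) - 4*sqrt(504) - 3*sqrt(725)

sqrt(224) = 4*sqrt(14); 3*sqrt(116) = 6*sqrt(29); 3*sqrt(1044) = 18*sqrt(29); 4*sqrt(504) = 24*sqrt(14); 3*sqrt(725) = 15*sqrt(29)

-39*sqrt(29) - 20*sqrt(14)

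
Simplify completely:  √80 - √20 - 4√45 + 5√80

10*√5

√80 = 4*√5; √20 = 2*√5; 4√45 = 12*√5; 5√80 = 20*√5
Combine: (4 - 2 - 12 + 20)·√5 = 10*√5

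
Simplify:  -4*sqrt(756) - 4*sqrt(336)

4*sqrt(756) = 24*sqrt(21); 4*sqrt(336) = 16*sqrt(21)
Combine: (-24 - 16)·sqrt(21) = -40*sqrt(21)

-40*sqrt(21)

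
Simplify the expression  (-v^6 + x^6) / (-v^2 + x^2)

Factor x^6 - v^6 and cancel (-v^2 + x^2).

v^4 + v^2*x^2 + x^4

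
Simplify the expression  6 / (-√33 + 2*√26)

Multiply numerator and denominator by √33 + 2*√26.
Denominator becomes 71; numerator becomes 6*√33 + 12*√26.

(6*√33 + 12*√26)/71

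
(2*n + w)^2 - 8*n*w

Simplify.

(2*n - w)^2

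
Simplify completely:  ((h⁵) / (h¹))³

h^12

Inside the bracket: h⁴
Raise to the power 3: h^12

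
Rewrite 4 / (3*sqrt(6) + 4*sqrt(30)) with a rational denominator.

(-6*sqrt(6) + 8*sqrt(30))/213

Multiply numerator and denominator by -4*sqrt(30) + 3*sqrt(6).
Denominator becomes -426; numerator becomes -16*sqrt(30) + 12*sqrt(6).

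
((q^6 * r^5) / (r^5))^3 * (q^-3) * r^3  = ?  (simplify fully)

q^15*r^3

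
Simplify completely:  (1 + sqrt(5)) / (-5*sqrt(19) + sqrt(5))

Multiply numerator and denominator by sqrt(5) + 5*sqrt(19).
Denominator becomes -470; numerator becomes sqrt(5) + 5 + 5*sqrt(19) + 5*sqrt(95).

(-5*sqrt(95) - 5*sqrt(19) - 5 - sqrt(5))/470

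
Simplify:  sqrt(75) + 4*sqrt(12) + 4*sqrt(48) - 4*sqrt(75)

sqrt(75) = 5*sqrt(3); 4*sqrt(12) = 8*sqrt(3); 4*sqrt(48) = 16*sqrt(3); 4*sqrt(75) = 20*sqrt(3)
Combine: (5 + 8 + 16 - 20)·sqrt(3) = 9*sqrt(3)

9*sqrt(3)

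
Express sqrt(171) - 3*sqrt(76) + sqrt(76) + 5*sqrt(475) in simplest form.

24*sqrt(19)

sqrt(171) = 3*sqrt(19); 3*sqrt(76) = 6*sqrt(19); sqrt(76) = 2*sqrt(19); 5*sqrt(475) = 25*sqrt(19)
Combine: (3 - 6 + 2 + 25)·sqrt(19) = 24*sqrt(19)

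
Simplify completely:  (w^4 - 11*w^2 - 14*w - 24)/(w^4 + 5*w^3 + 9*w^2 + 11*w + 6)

(w - 4)/(w + 1)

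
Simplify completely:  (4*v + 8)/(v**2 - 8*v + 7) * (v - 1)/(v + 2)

4/(v - 7)

Factor: 4*v + 8 = 4*(v + 2);  v**2 - 8*v + 7 = (v - 7)*(v - 1)
Cancel the common factors (v + 2), (v - 1).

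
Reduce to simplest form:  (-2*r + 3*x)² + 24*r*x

Expand the square and combine the 24*r*x term.

(2*r + 3*x)²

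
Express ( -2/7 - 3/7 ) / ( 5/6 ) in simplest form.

Numerator: -2/7 - 3/7 = -5/7
Denominator: 5/6 = 5/6
Divide: (-5/7) · (6/5) = -6/7

-6/7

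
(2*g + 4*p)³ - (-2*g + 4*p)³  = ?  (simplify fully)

16*g*(g² + 12*p²)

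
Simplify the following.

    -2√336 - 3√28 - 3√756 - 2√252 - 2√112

-26*√21 - 26*√7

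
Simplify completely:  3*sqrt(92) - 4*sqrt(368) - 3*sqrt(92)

3*sqrt(92) = 6*sqrt(23); 4*sqrt(368) = 16*sqrt(23); 3*sqrt(92) = 6*sqrt(23)
Combine: (6 - 16 - 6)·sqrt(23) = -16*sqrt(23)

-16*sqrt(23)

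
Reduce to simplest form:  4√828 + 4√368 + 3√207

49*√23

4√828 = 24*√23; 4√368 = 16*√23; 3√207 = 9*√23
Combine: (24 + 16 + 9)·√23 = 49*√23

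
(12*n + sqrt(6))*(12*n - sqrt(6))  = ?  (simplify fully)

144*n^2 - 6

(12*n)^2 - (sqrt(6))^2 = 144*n^2 - 6.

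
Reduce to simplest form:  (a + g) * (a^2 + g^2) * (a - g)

(a+g)(a-g) = a^2 - g^2; continue pairing.

a^4 - g^4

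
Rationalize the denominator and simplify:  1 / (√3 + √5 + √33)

(-31*√5 - 35*√3 + 6*√55 + 25*√33)/565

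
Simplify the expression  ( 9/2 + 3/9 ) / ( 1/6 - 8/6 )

-29/7

Numerator: 9/2 + 3/9 = 29/6
Denominator: 1/6 - 8/6 = -7/6
Divide: (29/6) · (-6/7) = -29/7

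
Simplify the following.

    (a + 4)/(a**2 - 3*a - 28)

Factor: a**2 - 3*a - 28 = (a - 7)*(a + 4)
Cancel the common factor (a + 4).

1/(a - 7)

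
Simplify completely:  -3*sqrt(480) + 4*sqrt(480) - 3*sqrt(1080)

-14*sqrt(30)

3*sqrt(480) = 12*sqrt(30); 4*sqrt(480) = 16*sqrt(30); 3*sqrt(1080) = 18*sqrt(30)
Combine: (-12 + 16 - 18)·sqrt(30) = -14*sqrt(30)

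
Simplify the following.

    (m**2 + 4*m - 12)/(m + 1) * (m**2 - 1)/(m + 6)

Factor: m**2 + 4*m - 12 = (m + 6)*(m - 2);  m**2 - 1 = (m - 1)*(m + 1)
Cancel the common factors (m + 6), (m + 1).

m**2 - 3*m + 2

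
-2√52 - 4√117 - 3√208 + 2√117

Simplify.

-22*√13

2√52 = 4*√13; 4√117 = 12*√13; 3√208 = 12*√13; 2√117 = 6*√13
Combine: (-4 - 12 - 12 + 6)·√13 = -22*√13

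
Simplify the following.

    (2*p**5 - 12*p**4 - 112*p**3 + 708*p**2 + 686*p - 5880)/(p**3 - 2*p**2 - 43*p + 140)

2*p**2 - 8*p - 42

Factor: 2*p**5 - 12*p**4 - 112*p**3 + 708*p**2 + 686*p - 5880 = 2*(p + 7)*(p - 4)*(p - 7)*(p + 3)*(p - 5);  p**3 - 2*p**2 - 43*p + 140 = (p - 4)*(p + 7)*(p - 5)
Cancel the common factors (p - 5), (p - 4), (p + 7).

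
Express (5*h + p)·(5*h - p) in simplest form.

25*h² - p²

(5*h)^2 - (p)^2 = 25*h² - p².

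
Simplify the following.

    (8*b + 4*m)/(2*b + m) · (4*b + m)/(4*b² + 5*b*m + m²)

4/(b + m)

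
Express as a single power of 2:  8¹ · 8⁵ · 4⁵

8¹ = 2^3; 8⁵ = 2^15; 4⁵ = 2^10
Combine exponents: 2^28

2^28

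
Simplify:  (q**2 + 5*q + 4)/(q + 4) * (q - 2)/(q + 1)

q - 2

Factor: q**2 + 5*q + 4 = (q + 1)*(q + 4)
Cancel the common factors (q + 1), (q + 4).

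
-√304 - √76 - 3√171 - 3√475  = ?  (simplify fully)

√304 = 4*√19; √76 = 2*√19; 3√171 = 9*√19; 3√475 = 15*√19
Combine: (-4 - 2 - 9 - 15)·√19 = -30*√19

-30*√19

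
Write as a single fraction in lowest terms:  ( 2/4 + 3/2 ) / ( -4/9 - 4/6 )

-9/5

Numerator: 2/4 + 3/2 = 2
Denominator: -4/9 - 4/6 = -10/9
Divide: (2) · (-9/10) = -9/5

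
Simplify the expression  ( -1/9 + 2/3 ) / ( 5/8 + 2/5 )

Numerator: -1/9 + 2/3 = 5/9
Denominator: 5/8 + 2/5 = 41/40
Divide: (5/9) · (40/41) = 200/369

200/369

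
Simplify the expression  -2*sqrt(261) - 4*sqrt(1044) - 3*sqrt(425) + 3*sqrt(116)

2*sqrt(261) = 6*sqrt(29); 4*sqrt(1044) = 24*sqrt(29); 3*sqrt(425) = 15*sqrt(17); 3*sqrt(116) = 6*sqrt(29)

-24*sqrt(29) - 15*sqrt(17)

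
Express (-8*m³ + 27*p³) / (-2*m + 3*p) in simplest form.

Apply the difference-of-cubes factorisation and cancel (-2*m + 3*p).

4*m² + 6*m*p + 9*p²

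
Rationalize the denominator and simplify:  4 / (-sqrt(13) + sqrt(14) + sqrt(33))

(-34*sqrt(13) - 6*sqrt(33) + 32*sqrt(14) + 2*sqrt(6006))/173

Group as (sqrt(14) + sqrt(33)) - sqrt(13); multiply by (sqrt(14) + sqrt(33)) + sqrt(13), then rationalise the remaining surd.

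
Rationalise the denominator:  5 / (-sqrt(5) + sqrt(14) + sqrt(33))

Group as (sqrt(14) + sqrt(33)) - sqrt(5); multiply by (sqrt(14) + sqrt(33)) + sqrt(5), then rationalise the remaining surd.

(-105*sqrt(5) - 35*sqrt(33) + 60*sqrt(14) + 5*sqrt(2310))/42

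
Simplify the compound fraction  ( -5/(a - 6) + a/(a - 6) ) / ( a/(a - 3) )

(a² - 8*a + 15)/(a² - 6*a)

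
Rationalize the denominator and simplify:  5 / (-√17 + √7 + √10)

(7*√10 + 10*√7 + √1190)/28

Group as (√7 + √10) - √17; multiply by (√7 + √10) + √17, then rationalise the remaining surd.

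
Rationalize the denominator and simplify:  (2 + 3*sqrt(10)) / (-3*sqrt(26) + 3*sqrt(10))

(-3*sqrt(65) - 15 - sqrt(26) - sqrt(10))/24

Multiply numerator and denominator by 3*sqrt(10) + 3*sqrt(26).
Denominator becomes -144; numerator becomes 6*sqrt(10) + 6*sqrt(26) + 90 + 18*sqrt(65).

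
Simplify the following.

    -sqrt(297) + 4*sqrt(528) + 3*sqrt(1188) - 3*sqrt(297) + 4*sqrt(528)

38*sqrt(33)

sqrt(297) = 3*sqrt(33); 4*sqrt(528) = 16*sqrt(33); 3*sqrt(1188) = 18*sqrt(33); 3*sqrt(297) = 9*sqrt(33); 4*sqrt(528) = 16*sqrt(33)
Combine: (-3 + 16 + 18 - 9 + 16)·sqrt(33) = 38*sqrt(33)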